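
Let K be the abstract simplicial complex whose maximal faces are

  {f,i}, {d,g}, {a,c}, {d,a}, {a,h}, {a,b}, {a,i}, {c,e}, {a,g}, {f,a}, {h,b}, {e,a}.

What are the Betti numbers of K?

b_0 = 1, b_1 = 4.

Take the total order a < b < c < d < e < f < g < h < i on the vertex set. Then K (dimension 1) consists of the simplices:

  0-simplices (9): a, b, c, d, e, f, g, h, i
  1-simplices (12): ab, ac, ad, ae, af, ag, ah, ai, bh, ce, dg, fi

Hence C_0 ≅ Z^9, C_1 ≅ Z^12.

∂_1: C_1 → C_0 sends each edge [p,q] (with p < q) to q − p.
The resulting 9×12 matrix has rank 8, and its Smith normal form has invariant factors (1,1,1,1,1,1,1,1).

Computing H_k = (kernel of ∂_k) / (image of ∂_{k+1}):

  H_0: rank C_0 − rank ∂_1 = 9 − 8 = 1, and the invariant factors of ∂_1 are all 1, so H_0 ≅ Z.
  H_1: rank ker ∂_1 − rank ∂_2 = (12 − 8) − 0 = 4, and there is no ∂_2, so H_1 ≅ Z^4.

Hence the Betti numbers are b_0 = 1, b_1 = 4.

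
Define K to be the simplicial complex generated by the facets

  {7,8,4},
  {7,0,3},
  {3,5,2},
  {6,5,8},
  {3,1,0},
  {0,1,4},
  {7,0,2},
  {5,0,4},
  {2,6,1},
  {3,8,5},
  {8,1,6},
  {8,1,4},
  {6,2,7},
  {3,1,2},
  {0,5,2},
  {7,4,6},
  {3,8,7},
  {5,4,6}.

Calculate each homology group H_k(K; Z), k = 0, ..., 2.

Order the vertices as 0 < 1 < 2 < 3 < 4 < 5 < 6 < 7 < 8. Listing each simplex with vertices in this order, K has dimension 2 with simplices:

  0-simplices (9): [0], [1], [2], [3], [4], [5], [6], [7], [8]
  1-simplices (27): (27 of them)
  2-simplices (18): [0,1,3], [0,1,4], [0,2,5], [0,2,7], [0,3,7], [0,4,5], [1,2,3], [1,2,6], [1,4,8], [1,6,8], [2,3,5], [2,6,7], [3,5,8], [3,7,8], [4,5,6], [4,6,7], [4,7,8], [5,6,8]

giving chain groups C_0 ≅ Z^9, C_1 ≅ Z^27, C_2 ≅ Z^18.

Boundary ∂_1: C_1 → C_0 is given by ∂[p,q] = [q] − [p].
The 9×27 boundary matrix has rank 8 and Smith normal form diag(1,1,1,1,1,1,1,1).

Boundary ∂_2: C_2 → C_1 maps a triangle to the signed sum of its edges. For instance
  ∂[2,6,7] = [6,7] − [2,7] + [2,6],
  ∂[0,2,7] = [2,7] − [0,7] + [0,2].
The resulting 27×18 matrix has rank 18, and its Smith normal form has invariant factors (1,1,1,1,1,1,1,1,1,1,1,1,1,1,1,1,1,2).

Computing H_k = (kernel of ∂_k) / (image of ∂_{k+1}):

  H_0: rank C_0 − rank ∂_1 = 9 − 8 = 1, and the invariant factors of ∂_1 are all 1, so H_0 ≅ Z.
  H_1: rank ker ∂_1 − rank ∂_2 = (27 − 8) − 18 = 1, and ∂_2 has invariant factor 2 > 1, so H_1 ≅ Z ⊕ Z/2Z.
  H_2: rank ker ∂_2 − rank ∂_3 = (18 − 18) − 0 = 0, and there is no ∂_3, so H_2 ≅ 0.

As a check, the Euler characteristic is 9 − 27 + 18 = 0, which agrees with 1 − 1 + 0 = 0.

H_0 ≅ Z,  H_1 ≅ Z ⊕ Z/2Z,  H_2 = 0.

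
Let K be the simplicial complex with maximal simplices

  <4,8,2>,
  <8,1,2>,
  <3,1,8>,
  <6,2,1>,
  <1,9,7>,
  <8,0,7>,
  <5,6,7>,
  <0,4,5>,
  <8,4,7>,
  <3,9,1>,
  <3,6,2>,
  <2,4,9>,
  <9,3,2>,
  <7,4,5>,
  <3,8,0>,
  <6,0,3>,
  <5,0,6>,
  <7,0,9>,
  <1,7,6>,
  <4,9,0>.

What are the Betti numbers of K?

We work with the vertex ordering 0 < 1 < 2 < 3 < 4 < 5 < 6 < 7 < 8 < 9. The simplices of K, each written with vertices in increasing order, are:

  0-simplices (10): [0], [1], [2], [3], [4], [5], [6], [7], [8], [9]
  1-simplices (30): (30 of them)
  2-simplices (20): (20 of them)

so the chain groups are C_0 ≅ Z^10, C_1 ≅ Z^30, C_2 ≅ Z^20.

The boundary map ∂_1: C_1 → C_0 maps an edge to its endpoints' difference, ∂[p,q] = q − p.
This gives a 10×30 integer matrix of rank 9; reducing to Smith normal form yields diagonal entries (1,1,1,1,1,1,1,1,1).

Boundary ∂_2: C_2 → C_1 maps a triangle to the signed sum of its edges. For instance
  ∂[2,4,9] = [4,9] − [2,9] + [2,4],
  ∂[0,3,6] = [3,6] − [0,6] + [0,3].
The 30×20 boundary matrix has rank 20 and Smith normal form diag(1,1,1,1,1,1,1,1,1,1,1,1,1,1,1,1,1,1,1,2).

Computing H_k = (kernel of ∂_k) / (image of ∂_{k+1}):

  H_0: rank C_0 − rank ∂_1 = 10 − 9 = 1, and the invariant factors of ∂_1 are all 1, so H_0 = Z.
  H_1: rank ker ∂_1 − rank ∂_2 = (30 − 9) − 20 = 1, and ∂_2 has invariant factor 2 > 1, so H_1 = Z ⊕ Z/2.
  H_2: rank ker ∂_2 − rank ∂_3 = (20 − 20) − 0 = 0, and there is no ∂_3, so H_2 = 0.

Hence the Betti numbers are b_0 = 1, b_1 = 1, b_2 = 0.

b_0 = 1, b_1 = 1, b_2 = 0.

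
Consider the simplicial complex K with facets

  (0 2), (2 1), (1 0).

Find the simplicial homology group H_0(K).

Fix the vertex order 0 < 1 < 2 and write every simplex with vertices in increasing order. Then dim K = 1 and the simplices of K are:

  0-simplices (3): [0], [1], [2]
  1-simplices (3): [0,1], [0,2], [1,2]

giving chain groups C_0 ≅ Z^3, C_1 ≅ Z^3.

The boundary map ∂_1: C_1 → C_0 sends each edge [p,q] (with p < q) to q − p.
The resulting 3×3 matrix has rank 2, and its Smith normal form has invariant factors (1,1).

From H_k ≅ ker(∂_k) / im(∂_{k+1}) we obtain:

  H_0: rank C_0 − rank ∂_1 = 3 − 2 = 1, and the invariant factors of ∂_1 are all 1, so H_0 ≅ Z.

H_0 = Z.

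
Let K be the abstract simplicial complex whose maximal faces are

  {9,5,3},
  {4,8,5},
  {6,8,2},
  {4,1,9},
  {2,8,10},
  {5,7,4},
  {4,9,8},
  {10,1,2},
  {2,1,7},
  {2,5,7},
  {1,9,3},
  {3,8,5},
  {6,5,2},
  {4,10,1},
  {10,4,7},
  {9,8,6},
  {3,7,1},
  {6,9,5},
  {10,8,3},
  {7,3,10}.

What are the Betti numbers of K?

b_0 = 1, b_1 = 1, b_2 = 0.

Take the total order 1 < 2 < 3 < 4 < 5 < 6 < 7 < 8 < 9 < 10 on the vertex set. Then K (dimension 2) consists of the simplices:

  0-simplices (10): [1], [2], [3], [4], [5], [6], [7], [8], [9], [10]
  1-simplices (30): (30 of them)
  2-simplices (20): (20 of them)

Hence C_0 ≅ Z^10, C_1 ≅ Z^30, C_2 ≅ Z^20.

The boundary map ∂_1: C_1 → C_0 sends each edge [p,q] (with p < q) to q − p. For instance
  ∂[8,10] = [10] − [8].
This gives a 10×30 integer matrix of rank 9; reducing to Smith normal form yields diagonal entries (1,1,1,1,1,1,1,1,1).

Boundary ∂_2: C_2 → C_1 maps a triangle to the signed sum of its edges. For instance
  ∂[3,5,9] = [5,9] − [3,9] + [3,5],
  ∂[2,5,7] = [5,7] − [2,7] + [2,5].
This gives a 30×20 integer matrix of rank 20; reducing to Smith normal form yields diagonal entries (1,1,1,1,1,1,1,1,1,1,1,1,1,1,1,1,1,1,1,2).

Reading off H_k = ker ∂_k / im ∂_{k+1}:

  H_0: rank C_0 − rank ∂_1 = 10 − 9 = 1, and the invariant factors of ∂_1 are all 1, so H_0 = Z.
  H_1: rank ker ∂_1 − rank ∂_2 = (30 − 9) − 20 = 1, and ∂_2 has invariant factor 2 > 1, so H_1 = Z × Z/2.
  H_2: rank ker ∂_2 − rank ∂_3 = (20 − 20) − 0 = 0, and there is no ∂_3, so H_2 = 0.

Hence the Betti numbers are b_0 = 1, b_1 = 1, b_2 = 0.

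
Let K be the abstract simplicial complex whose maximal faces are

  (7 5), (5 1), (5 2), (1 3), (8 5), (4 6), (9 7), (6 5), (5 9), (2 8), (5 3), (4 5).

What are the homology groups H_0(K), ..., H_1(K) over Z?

Take the total order 1 < 2 < 3 < 4 < 5 < 6 < 7 < 8 < 9 on the vertex set. Then K (dimension 1) consists of the simplices:

  0-simplices (9): [1], [2], [3], [4], [5], [6], [7], [8], [9]
  1-simplices (12): [1,3], [1,5], [2,5], [2,8], [3,5], [4,5], [4,6], [5,6], [5,7], [5,8], [5,9], [7,9]

giving chain groups C_0 ≅ Z^9, C_1 ≅ Z^12.

The boundary map ∂_1: C_1 → C_0 is given by ∂[p,q] = [q] − [p].
As a 9×12 matrix over Z this has rank 8, with invariant factors (1,1,1,1,1,1,1,1).

Reading off H_k = ker ∂_k / im ∂_{k+1}:

  H_0: rank C_0 − rank ∂_1 = 9 − 8 = 1, and the invariant factors of ∂_1 are all 1, so H_0 ≅ Z.
  H_1: rank ker ∂_1 − rank ∂_2 = (12 − 8) − 0 = 4, and there is no ∂_2, so H_1 ≅ Z^4.

As a check, the Euler characteristic is 9 − 12 = -3, which agrees with 1 − 4 = -3.
(K is a triangulation of a wedge of 4 circles.)

H_0 = Z,  H_1 = Z^4.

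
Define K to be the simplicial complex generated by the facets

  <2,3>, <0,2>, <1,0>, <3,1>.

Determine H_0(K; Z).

Take the total order 0 < 1 < 2 < 3 on the vertex set. Then K (dimension 1) consists of the simplices:

  0-simplices (4): [0], [1], [2], [3]
  1-simplices (4): [0,1], [0,2], [1,3], [2,3]

Hence C_0 ≅ Z^4, C_1 ≅ Z^4.

∂_1: C_1 → C_0 maps an edge to its endpoints' difference, ∂[p,q] = q − p. For instance
  ∂[0,2] = [2] − [0].
This gives a 4×4 integer matrix of rank 3; reducing to Smith normal form yields diagonal entries (1,1,1).

Reading off H_k = ker ∂_k / im ∂_{k+1}:

  H_0: rank C_0 − rank ∂_1 = 4 − 3 = 1, and the invariant factors of ∂_1 are all 1, so H_0 ≅ Z.

H_0 ≅ Z.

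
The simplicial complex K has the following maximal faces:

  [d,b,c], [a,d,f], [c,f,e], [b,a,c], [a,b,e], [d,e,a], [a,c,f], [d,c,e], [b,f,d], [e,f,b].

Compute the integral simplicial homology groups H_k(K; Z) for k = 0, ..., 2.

H_0 ≅ Z,  H_1 ≅ Z/2Z,  H_2 = 0.

We work with the vertex ordering a < b < c < d < e < f. The simplices of K, each written with vertices in increasing order, are:

  0-simplices (6): a, b, c, d, e, f
  1-simplices (15): ab, ac, ad, ae, af, bc, bd, be, bf, cd, ce, cf, de, df, ef
  2-simplices (10): abc, abe, acf, ade, adf, bcd, bdf, bef, cde, cef

giving chain groups C_0 ≅ Z^6, C_1 ≅ Z^15, C_2 ≅ Z^10.

Boundary ∂_1: C_1 → C_0 maps an edge to its endpoints' difference, ∂[p,q] = q − p. For instance
  ∂be = e − b.
This gives a 6×15 integer matrix of rank 5; reducing to Smith normal form yields diagonal entries (1,1,1,1,1).

The boundary map ∂_2: C_2 → C_1 sends each 2-simplex [p,q,r] to [q,r] − [p,r] + [p,q]. For instance
  ∂cef = ef − cf + ce,
  ∂abc = bc − ac + ab.
This gives a 15×10 integer matrix of rank 10; reducing to Smith normal form yields diagonal entries (1,1,1,1,1,1,1,1,1,2).

Reading off H_k = ker ∂_k / im ∂_{k+1}:

  H_0: rank C_0 − rank ∂_1 = 6 − 5 = 1, and the invariant factors of ∂_1 are all 1, so H_0 ≅ Z.
  H_1: rank ker ∂_1 − rank ∂_2 = (15 − 5) − 10 = 0, and ∂_2 has invariant factor 2 > 1, so H_1 ≅ Z/2Z.
  H_2: rank ker ∂_2 − rank ∂_3 = (10 − 10) − 0 = 0, and there is no ∂_3, so H_2 ≅ 0.

(K is a triangulation of the real projective plane RP^2.)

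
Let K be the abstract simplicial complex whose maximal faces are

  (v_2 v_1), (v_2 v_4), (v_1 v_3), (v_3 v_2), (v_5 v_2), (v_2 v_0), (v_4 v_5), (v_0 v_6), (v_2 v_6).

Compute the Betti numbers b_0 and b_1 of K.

Order the vertices as v_0 < v_1 < v_2 < v_3 < v_4 < v_5 < v_6. Listing each simplex with vertices in this order, K has dimension 1 with simplices:

  0-simplices (7): [v_0], [v_1], [v_2], [v_3], [v_4], [v_5], [v_6]
  1-simplices (9): [v_0,v_2], [v_0,v_6], [v_1,v_2], [v_1,v_3], [v_2,v_3], [v_2,v_4], [v_2,v_5], [v_2,v_6], [v_4,v_5]

so the chain groups are C_0 ≅ Z^7, C_1 ≅ Z^9.

Boundary ∂_1: C_1 → C_0 maps an edge to its endpoints' difference, ∂[p,q] = q − p. For instance
  ∂[v_2,v_5] = [v_5] − [v_2].
As a 7×9 matrix over Z this has rank 6, with invariant factors (1,1,1,1,1,1).

From H_k ≅ ker(∂_k) / im(∂_{k+1}) we obtain:

  H_0: rank C_0 − rank ∂_1 = 7 − 6 = 1, and the invariant factors of ∂_1 are all 1, so H_0 ≅ Z.
  H_1: rank ker ∂_1 − rank ∂_2 = (9 − 6) − 0 = 3, and there is no ∂_2, so H_1 ≅ Z^3.

Hence the Betti numbers are b_0 = 1, b_1 = 3.

b_0 = 1, b_1 = 3.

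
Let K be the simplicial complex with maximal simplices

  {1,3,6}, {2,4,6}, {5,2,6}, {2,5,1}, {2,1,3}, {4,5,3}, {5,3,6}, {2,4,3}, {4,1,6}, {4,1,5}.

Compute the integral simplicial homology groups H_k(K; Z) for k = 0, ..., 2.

H_0 = Z,  H_1 = Z/2Z,  H_2 = 0.

K has 6 vertices, 15 edges, 10 triangles.
rank ∂_0 = 0, rank ∂_1 = 5 ⇒ b_0 = 6 − 0 − 5 = 1; all invariant factors of ∂_1 are 1 so no torsion. So H_0 ≅ Z.
rank ∂_1 = 5, rank ∂_2 = 10 ⇒ b_1 = 15 − 5 − 10 = 0; ∂_2 has invariant factor(s) [2] giving torsion. So H_1 ≅ Z/2Z.
rank ∂_2 = 10, rank ∂_3 = 0 ⇒ b_2 = 10 − 10 − 0 = 0. So H_2 ≅ 0.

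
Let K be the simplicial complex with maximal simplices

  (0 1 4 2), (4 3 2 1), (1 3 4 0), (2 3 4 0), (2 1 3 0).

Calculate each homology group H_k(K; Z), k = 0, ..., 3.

K has 5 vertices, 10 edges, 10 triangles, 5 3-simplices.
rank ∂_0 = 0, rank ∂_1 = 4 ⇒ b_0 = 5 − 0 − 4 = 1; all invariant factors of ∂_1 are 1 so no torsion. So H_0 = Z.
rank ∂_1 = 4, rank ∂_2 = 6 ⇒ b_1 = 10 − 4 − 6 = 0; all invariant factors of ∂_2 are 1 so no torsion. So H_1 = 0.
rank ∂_2 = 6, rank ∂_3 = 4 ⇒ b_2 = 10 − 6 − 4 = 0; all invariant factors of ∂_3 are 1 so no torsion. So H_2 = 0.
rank ∂_3 = 4, rank ∂_4 = 0 ⇒ b_3 = 5 − 4 − 0 = 1. So H_3 = Z.

H_0 ≅ Z,  H_1 = 0,  H_2 = 0,  H_3 ≅ Z.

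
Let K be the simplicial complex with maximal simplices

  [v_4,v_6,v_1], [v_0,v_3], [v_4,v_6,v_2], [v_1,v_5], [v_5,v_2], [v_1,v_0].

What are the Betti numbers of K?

K has 7 vertices, 9 edges, 2 triangles.
rank ∂_0 = 0, rank ∂_1 = 6 ⇒ b_0 = 7 − 0 − 6 = 1; all invariant factors of ∂_1 are 1 so no torsion. So H_0 = Z.
rank ∂_1 = 6, rank ∂_2 = 2 ⇒ b_1 = 9 − 6 − 2 = 1; all invariant factors of ∂_2 are 1 so no torsion. So H_1 = Z.
rank ∂_2 = 2, rank ∂_3 = 0 ⇒ b_2 = 2 − 2 − 0 = 0. So H_2 = 0.

b_0 = 1, b_1 = 1, b_2 = 0.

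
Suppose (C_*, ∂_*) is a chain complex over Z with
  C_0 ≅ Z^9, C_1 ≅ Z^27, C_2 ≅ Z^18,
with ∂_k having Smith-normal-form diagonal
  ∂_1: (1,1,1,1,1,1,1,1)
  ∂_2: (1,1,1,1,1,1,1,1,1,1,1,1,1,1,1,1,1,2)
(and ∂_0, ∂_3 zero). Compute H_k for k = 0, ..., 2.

H_0 = Z,  H_1 = Z ⊕ Z/2,  H_2 = 0.

H_0: b_0 = 9 − 0 − 8 = 1; torsion from ∂_1 factors > 1: none. So H_0 = Z.
H_1: b_1 = 27 − 8 − 18 = 1; torsion from ∂_2 factors > 1: [2]. So H_1 = Z ⊕ Z/2.
H_2: b_2 = 18 − 18 − 0 = 0; torsion from ∂_3 factors > 1: none. So H_2 = 0.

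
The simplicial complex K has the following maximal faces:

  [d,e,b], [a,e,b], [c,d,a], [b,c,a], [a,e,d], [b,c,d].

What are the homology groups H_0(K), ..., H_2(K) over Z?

H_0 = Z,  H_1 = 0,  H_2 = Z.

Order the vertices as a < b < c < d < e. Listing each simplex with vertices in this order, K has dimension 2 with simplices:

  0-simplices (5): a, b, c, d, e
  1-simplices (9): ab, ac, ad, ae, bc, bd, be, cd, de
  2-simplices (6): abc, abe, acd, ade, bcd, bde

giving chain groups C_0 ≅ Z^5, C_1 ≅ Z^9, C_2 ≅ Z^6.

The boundary map ∂_1: C_1 → C_0 sends each edge [p,q] (with p < q) to q − p. For instance
  ∂ae = e − a.
This gives a 5×9 integer matrix of rank 4; reducing to Smith normal form yields diagonal entries (1,1,1,1).

The boundary map ∂_2: C_2 → C_1 sends each 2-simplex [p,q,r] to [q,r] − [p,r] + [p,q]. For instance
  ∂acd = cd − ad + ac,
  ∂abc = bc − ac + ab.
The 9×6 boundary matrix has rank 5 and Smith normal form diag(1,1,1,1,1).

Reading off H_k = ker ∂_k / im ∂_{k+1}:

  H_0: rank C_0 − rank ∂_1 = 5 − 4 = 1, and the invariant factors of ∂_1 are all 1, so H_0 = Z.
  H_1: rank ker ∂_1 − rank ∂_2 = (9 − 4) − 5 = 0, and the invariant factors of ∂_2 are all 1, so H_1 = 0.
  H_2: rank ker ∂_2 − rank ∂_3 = (6 − 5) − 0 = 1, and there is no ∂_3, so H_2 = Z.

(K is a triangulation of the 2-sphere S^2.)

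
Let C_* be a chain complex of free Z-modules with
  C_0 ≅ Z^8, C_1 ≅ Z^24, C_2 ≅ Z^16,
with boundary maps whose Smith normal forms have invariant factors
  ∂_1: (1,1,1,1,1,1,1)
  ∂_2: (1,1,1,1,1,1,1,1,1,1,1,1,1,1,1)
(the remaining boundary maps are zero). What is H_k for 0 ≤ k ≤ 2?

H_0: b_0 = 8 − 0 − 7 = 1; torsion from ∂_1 factors > 1: none. So H_0 ≅ Z.
H_1: b_1 = 24 − 7 − 15 = 2; torsion from ∂_2 factors > 1: none. So H_1 ≅ Z^2.
H_2: b_2 = 16 − 15 − 0 = 1; torsion from ∂_3 factors > 1: none. So H_2 ≅ Z.

H_0 ≅ Z,  H_1 ≅ Z^2,  H_2 ≅ Z.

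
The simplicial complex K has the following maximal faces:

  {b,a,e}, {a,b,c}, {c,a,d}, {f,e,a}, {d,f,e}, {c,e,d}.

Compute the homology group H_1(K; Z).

H_1 ≅ Z.

Order the vertices as a < b < c < d < e < f. Listing each simplex with vertices in this order, K has dimension 2 with simplices:

  0-simplices (6): a, b, c, d, e, f
  1-simplices (12): ab, ac, ad, ae, af, bc, be, cd, ce, de, df, ef
  2-simplices (6): abc, abe, acd, aef, cde, def

giving chain groups C_0 ≅ Z^6, C_1 ≅ Z^12, C_2 ≅ Z^6.

The boundary map ∂_1: C_1 → C_0 sends each edge [p,q] (with p < q) to q − p. For instance
  ∂be = e − b.
As a 6×12 matrix over Z this has rank 5, with invariant factors (1,1,1,1,1).

∂_2: C_2 → C_1 sends each 2-simplex [p,q,r] to [q,r] − [p,r] + [p,q]. For instance
  ∂def = ef − df + de,
  ∂abc = bc − ac + ab.
The resulting 12×6 matrix has rank 6, and its Smith normal form has invariant factors (1,1,1,1,1,1).

Now H_k = ker ∂_k / im ∂_{k+1}, so:

  H_1: rank ker ∂_1 − rank ∂_2 = (12 − 5) − 6 = 1, and the invariant factors of ∂_2 are all 1, so H_1 ≅ Z.

(K is a triangulation of the cylinder S^1 x I.)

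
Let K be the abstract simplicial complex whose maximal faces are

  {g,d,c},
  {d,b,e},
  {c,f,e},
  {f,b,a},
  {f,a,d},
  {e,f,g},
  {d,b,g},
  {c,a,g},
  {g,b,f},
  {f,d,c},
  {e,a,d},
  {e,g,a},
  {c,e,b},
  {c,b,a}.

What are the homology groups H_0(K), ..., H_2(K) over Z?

Take the total order a < b < c < d < e < f < g on the vertex set. Then K (dimension 2) consists of the simplices:

  0-simplices (7): a, b, c, d, e, f, g
  1-simplices (21): ab, ac, ad, ae, af, ag, bc, bd, be, bf, bg, cd, ce, cf, cg, de, df, dg, ef, eg, fg
  2-simplices (14): abc, abf, acg, ade, adf, aeg, bce, bde, bdg, bfg, cdf, cdg, cef, efg

so the chain groups are C_0 ≅ Z^7, C_1 ≅ Z^21, C_2 ≅ Z^14.

The boundary map ∂_1: C_1 → C_0 sends each edge [p,q] (with p < q) to q − p. For instance
  ∂ac = c − a.
As a 7×21 matrix over Z this has rank 6, with invariant factors (1,1,1,1,1,1).

∂_2: C_2 → C_1 sends each 2-simplex [p,q,r] to [q,r] − [p,r] + [p,q]. For instance
  ∂efg = fg − eg + ef,
  ∂cef = ef − cf + ce.
The resulting 21×14 matrix has rank 13, and its Smith normal form has invariant factors (1,1,1,1,1,1,1,1,1,1,1,1,1).

Reading off H_k = ker ∂_k / im ∂_{k+1}:

  H_0: rank C_0 − rank ∂_1 = 7 − 6 = 1, and the invariant factors of ∂_1 are all 1, so H_0 = Z.
  H_1: rank ker ∂_1 − rank ∂_2 = (21 − 6) − 13 = 2, and the invariant factors of ∂_2 are all 1, so H_1 = Z^2.
  H_2: rank ker ∂_2 − rank ∂_3 = (14 − 13) − 0 = 1, and there is no ∂_3, so H_2 = Z.

As a check, the Euler characteristic is 7 − 21 + 14 = 0, which agrees with 1 − 2 + 1 = 0.

H_0 = Z,  H_1 = Z^2,  H_2 = Z.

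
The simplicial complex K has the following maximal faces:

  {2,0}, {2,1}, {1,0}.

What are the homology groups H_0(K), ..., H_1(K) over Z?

H_0 ≅ Z,  H_1 ≅ Z.

Order the vertices as 0 < 1 < 2. Listing each simplex with vertices in this order, K has dimension 1 with simplices:

  0-simplices (3): [0], [1], [2]
  1-simplices (3): [0,1], [0,2], [1,2]

giving chain groups C_0 ≅ Z^3, C_1 ≅ Z^3.

∂_1: C_1 → C_0 is given by ∂[p,q] = [q] − [p]. For instance
  ∂[1,2] = [2] − [1].
The resulting 3×3 matrix has rank 2, and its Smith normal form has invariant factors (1,1).

Reading off H_k = ker ∂_k / im ∂_{k+1}:

  H_0: rank C_0 − rank ∂_1 = 3 − 2 = 1, and the invariant factors of ∂_1 are all 1, so H_0 ≅ Z.
  H_1: rank ker ∂_1 − rank ∂_2 = (3 − 2) − 0 = 1, and there is no ∂_2, so H_1 ≅ Z.

As a check, the Euler characteristic is 3 − 3 = 0, which agrees with 1 − 1 = 0.
(K is a triangulation of the circle S^1.)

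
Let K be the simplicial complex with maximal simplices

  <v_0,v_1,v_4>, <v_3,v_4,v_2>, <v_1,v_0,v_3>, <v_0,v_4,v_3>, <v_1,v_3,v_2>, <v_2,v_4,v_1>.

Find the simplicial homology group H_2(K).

Fix the vertex order v_0 < v_1 < v_2 < v_3 < v_4 and write every simplex with vertices in increasing order. Then dim K = 2 and the simplices of K are:

  0-simplices (5): [v_0], [v_1], [v_2], [v_3], [v_4]
  1-simplices (9): [v_0,v_1], [v_0,v_3], [v_0,v_4], [v_1,v_2], [v_1,v_3], [v_1,v_4], [v_2,v_3], [v_2,v_4], [v_3,v_4]
  2-simplices (6): [v_0,v_1,v_3], [v_0,v_1,v_4], [v_0,v_3,v_4], [v_1,v_2,v_3], [v_1,v_2,v_4], [v_2,v_3,v_4]

Hence C_0 ≅ Z^5, C_1 ≅ Z^9, C_2 ≅ Z^6.

The boundary map ∂_1: C_1 → C_0 maps an edge to its endpoints' difference, ∂[p,q] = q − p.
This gives a 5×9 integer matrix of rank 4; reducing to Smith normal form yields diagonal entries (1,1,1,1).

The boundary map ∂_2: C_2 → C_1 acts by ∂[p,q,r] = [q,r] − [p,r] + [p,q]. For instance
  ∂[v_1,v_2,v_4] = [v_2,v_4] − [v_1,v_4] + [v_1,v_2],
  ∂[v_2,v_3,v_4] = [v_3,v_4] − [v_2,v_4] + [v_2,v_3].
The 9×6 boundary matrix has rank 5 and Smith normal form diag(1,1,1,1,1).

Reading off H_k = ker ∂_k / im ∂_{k+1}:

  H_2: rank ker ∂_2 − rank ∂_3 = (6 − 5) − 0 = 1, and there is no ∂_3, so H_2 ≅ Z.

(K is a triangulation of the 2-sphere S^2.)

H_2 = Z.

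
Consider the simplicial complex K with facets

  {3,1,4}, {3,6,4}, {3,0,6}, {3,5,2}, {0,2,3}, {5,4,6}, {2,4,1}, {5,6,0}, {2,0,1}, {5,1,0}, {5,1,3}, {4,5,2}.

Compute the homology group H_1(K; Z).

K has 7 vertices, 18 edges, 12 triangles.
rank ∂_1 = 6, rank ∂_2 = 12 ⇒ b_1 = 18 − 6 − 12 = 0; ∂_2 has invariant factor(s) [2] giving torsion. So H_1 ≅ Z/2Z.

H_1 ≅ Z/2Z.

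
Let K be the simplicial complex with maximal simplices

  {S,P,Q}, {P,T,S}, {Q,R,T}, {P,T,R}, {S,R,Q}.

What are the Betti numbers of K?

b_0 = 1, b_1 = 1, b_2 = 0.

We work with the vertex ordering P < Q < R < S < T. The simplices of K, each written with vertices in increasing order, are:

  0-simplices (5): P, Q, R, S, T
  1-simplices (10): PQ, PR, PS, PT, QR, QS, QT, RS, RT, ST
  2-simplices (5): PQS, PRT, PST, QRS, QRT

giving chain groups C_0 ≅ Z^5, C_1 ≅ Z^10, C_2 ≅ Z^5.

∂_1: C_1 → C_0 sends each edge [p,q] (with p < q) to q − p. For instance
  ∂PT = T − P.
As a 5×10 matrix over Z this has rank 4, with invariant factors (1,1,1,1).

The boundary map ∂_2: C_2 → C_1 acts by ∂[p,q,r] = [q,r] − [p,r] + [p,q]. For instance
  ∂PRT = RT − PT + PR,
  ∂PST = ST − PT + PS.
The resulting 10×5 matrix has rank 5, and its Smith normal form has invariant factors (1,1,1,1,1).

Now H_k = ker ∂_k / im ∂_{k+1}, so:

  H_0: rank C_0 − rank ∂_1 = 5 − 4 = 1, and the invariant factors of ∂_1 are all 1, so H_0 = Z.
  H_1: rank ker ∂_1 − rank ∂_2 = (10 − 4) − 5 = 1, and the invariant factors of ∂_2 are all 1, so H_1 = Z.
  H_2: rank ker ∂_2 − rank ∂_3 = (5 − 5) − 0 = 0, and there is no ∂_3, so H_2 = 0.

Hence the Betti numbers are b_0 = 1, b_1 = 1, b_2 = 0.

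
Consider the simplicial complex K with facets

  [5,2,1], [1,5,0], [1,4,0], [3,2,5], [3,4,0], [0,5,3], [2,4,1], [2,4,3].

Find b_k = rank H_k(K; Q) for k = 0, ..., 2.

b_0 = 1, b_1 = 0, b_2 = 1.

Fix the vertex order 0 < 1 < 2 < 3 < 4 < 5 and write every simplex with vertices in increasing order. Then dim K = 2 and the simplices of K are:

  0-simplices (6): [0], [1], [2], [3], [4], [5]
  1-simplices (12): [0,1], [0,3], [0,4], [0,5], [1,2], [1,4], [1,5], [2,3], [2,4], [2,5], [3,4], [3,5]
  2-simplices (8): [0,1,4], [0,1,5], [0,3,4], [0,3,5], [1,2,4], [1,2,5], [2,3,4], [2,3,5]

Hence C_0 ≅ Z^6, C_1 ≅ Z^12, C_2 ≅ Z^8.

Boundary ∂_1: C_1 → C_0 sends each edge [p,q] (with p < q) to q − p. For instance
  ∂[1,2] = [2] − [1].
As a 6×12 matrix over Z this has rank 5, with invariant factors (1,1,1,1,1).

∂_2: C_2 → C_1 acts by ∂[p,q,r] = [q,r] − [p,r] + [p,q]. For instance
  ∂[0,1,4] = [1,4] − [0,4] + [0,1],
  ∂[2,3,5] = [3,5] − [2,5] + [2,3].
The 12×8 boundary matrix has rank 7 and Smith normal form diag(1,1,1,1,1,1,1).

Now H_k = ker ∂_k / im ∂_{k+1}, so:

  H_0: rank C_0 − rank ∂_1 = 6 − 5 = 1, and the invariant factors of ∂_1 are all 1, so H_0 = Z.
  H_1: rank ker ∂_1 − rank ∂_2 = (12 − 5) − 7 = 0, and the invariant factors of ∂_2 are all 1, so H_1 = 0.
  H_2: rank ker ∂_2 − rank ∂_3 = (8 − 7) − 0 = 1, and there is no ∂_3, so H_2 = Z.

Hence the Betti numbers are b_0 = 1, b_1 = 0, b_2 = 1.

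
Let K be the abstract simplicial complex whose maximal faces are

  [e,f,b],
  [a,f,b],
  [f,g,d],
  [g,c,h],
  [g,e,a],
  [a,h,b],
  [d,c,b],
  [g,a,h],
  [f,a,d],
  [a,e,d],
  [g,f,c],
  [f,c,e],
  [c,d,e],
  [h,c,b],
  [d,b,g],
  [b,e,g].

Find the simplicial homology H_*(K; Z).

Order the vertices as a < b < c < d < e < f < g < h. Listing each simplex with vertices in this order, K has dimension 2 with simplices:

  0-simplices (8): a, b, c, d, e, f, g, h
  1-simplices (24): ab, ad, ae, af, ag, ah, bc, bd, be, bf, bg, bh, cd, ce, cf, cg, ch, de, df, dg, ef, eg, fg, gh
  2-simplices (16): abf, abh, ade, adf, aeg, agh, bcd, bch, bdg, bef, beg, cde, cef, cfg, cgh, dfg

so the chain groups are C_0 ≅ Z^8, C_1 ≅ Z^24, C_2 ≅ Z^16.

∂_1: C_1 → C_0 sends each edge [p,q] (with p < q) to q − p. For instance
  ∂cg = g − c.
This gives a 8×24 integer matrix of rank 7; reducing to Smith normal form yields diagonal entries (1,1,1,1,1,1,1).

Boundary ∂_2: C_2 → C_1 maps a triangle to the signed sum of its edges. For instance
  ∂abf = bf − af + ab,
  ∂bdg = dg − bg + bd.
The resulting 24×16 matrix has rank 15, and its Smith normal form has invariant factors (1,1,1,1,1,1,1,1,1,1,1,1,1,1,1).

Now H_k = ker ∂_k / im ∂_{k+1}, so:

  H_0: rank C_0 − rank ∂_1 = 8 − 7 = 1, and the invariant factors of ∂_1 are all 1, so H_0 = Z.
  H_1: rank ker ∂_1 − rank ∂_2 = (24 − 7) − 15 = 2, and the invariant factors of ∂_2 are all 1, so H_1 = Z^2.
  H_2: rank ker ∂_2 − rank ∂_3 = (16 − 15) − 0 = 1, and there is no ∂_3, so H_2 = Z.

(K is a triangulation of the torus T^2.)

H_0 = Z,  H_1 = Z^2,  H_2 = Z.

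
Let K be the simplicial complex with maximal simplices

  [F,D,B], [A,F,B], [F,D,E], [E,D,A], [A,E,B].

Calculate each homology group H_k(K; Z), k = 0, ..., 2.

Order the vertices as A < B < D < E < F. Listing each simplex with vertices in this order, K has dimension 2 with simplices:

  0-simplices (5): A, B, D, E, F
  1-simplices (10): AB, AD, AE, AF, BD, BE, BF, DE, DF, EF
  2-simplices (5): ABE, ABF, ADE, BDF, DEF

Hence C_0 ≅ Z^5, C_1 ≅ Z^10, C_2 ≅ Z^5.

The boundary map ∂_1: C_1 → C_0 maps an edge to its endpoints' difference, ∂[p,q] = q − p. For instance
  ∂AD = D − A.
As a 5×10 matrix over Z this has rank 4, with invariant factors (1,1,1,1).

Boundary ∂_2: C_2 → C_1 sends each 2-simplex [p,q,r] to [q,r] − [p,r] + [p,q]. For instance
  ∂ADE = DE − AE + AD,
  ∂ABE = BE − AE + AB.
This gives a 10×5 integer matrix of rank 5; reducing to Smith normal form yields diagonal entries (1,1,1,1,1).

From H_k ≅ ker(∂_k) / im(∂_{k+1}) we obtain:

  H_0: rank C_0 − rank ∂_1 = 5 − 4 = 1, and the invariant factors of ∂_1 are all 1, so H_0 ≅ Z.
  H_1: rank ker ∂_1 − rank ∂_2 = (10 − 4) − 5 = 1, and the invariant factors of ∂_2 are all 1, so H_1 ≅ Z.
  H_2: rank ker ∂_2 − rank ∂_3 = (5 − 5) − 0 = 0, and there is no ∂_3, so H_2 ≅ 0.

As a check, the Euler characteristic is 5 − 10 + 5 = 0, which agrees with 1 − 1 + 0 = 0.

H_0 ≅ Z,  H_1 ≅ Z,  H_2 = 0.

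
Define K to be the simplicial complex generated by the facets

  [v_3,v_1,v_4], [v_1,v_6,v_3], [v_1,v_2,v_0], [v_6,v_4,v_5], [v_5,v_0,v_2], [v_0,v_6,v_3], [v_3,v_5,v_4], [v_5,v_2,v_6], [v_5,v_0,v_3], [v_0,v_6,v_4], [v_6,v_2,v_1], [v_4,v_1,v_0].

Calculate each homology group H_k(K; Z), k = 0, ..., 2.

Fix the vertex order v_0 < v_1 < v_2 < v_3 < v_4 < v_5 < v_6 and write every simplex with vertices in increasing order. Then dim K = 2 and the simplices of K are:

  0-simplices (7): [v_0], [v_1], [v_2], [v_3], [v_4], [v_5], [v_6]
  1-simplices (18): (18 of them)
  2-simplices (12): (12 of them)

giving chain groups C_0 ≅ Z^7, C_1 ≅ Z^18, C_2 ≅ Z^12.

∂_1: C_1 → C_0 is given by ∂[p,q] = [q] − [p].
The resulting 7×18 matrix has rank 6, and its Smith normal form has invariant factors (1,1,1,1,1,1).

Boundary ∂_2: C_2 → C_1 maps a triangle to the signed sum of its edges. For instance
  ∂[v_2,v_5,v_6] = [v_5,v_6] − [v_2,v_6] + [v_2,v_5],
  ∂[v_0,v_4,v_6] = [v_4,v_6] − [v_0,v_6] + [v_0,v_4].
This gives a 18×12 integer matrix of rank 12; reducing to Smith normal form yields diagonal entries (1,1,1,1,1,1,1,1,1,1,1,2).

From H_k ≅ ker(∂_k) / im(∂_{k+1}) we obtain:

  H_0: rank C_0 − rank ∂_1 = 7 − 6 = 1, and the invariant factors of ∂_1 are all 1, so H_0 = Z.
  H_1: rank ker ∂_1 − rank ∂_2 = (18 − 6) − 12 = 0, and ∂_2 has invariant factor 2 > 1, so H_1 = Z_2.
  H_2: rank ker ∂_2 − rank ∂_3 = (12 − 12) − 0 = 0, and there is no ∂_3, so H_2 = 0.

As a check, the Euler characteristic is 7 − 18 + 12 = 1, which agrees with 1 − 0 + 0 = 1.
(K is a triangulation of the real projective plane RP^2.)

H_0 = Z,  H_1 = Z_2,  H_2 = 0.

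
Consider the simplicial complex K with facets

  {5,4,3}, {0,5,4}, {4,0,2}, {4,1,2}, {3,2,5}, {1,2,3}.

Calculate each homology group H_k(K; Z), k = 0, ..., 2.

Take the total order 0 < 1 < 2 < 3 < 4 < 5 on the vertex set. Then K (dimension 2) consists of the simplices:

  0-simplices (6): [0], [1], [2], [3], [4], [5]
  1-simplices (12): [0,2], [0,4], [0,5], [1,2], [1,3], [1,4], [2,3], [2,4], [2,5], [3,4], [3,5], [4,5]
  2-simplices (6): [0,2,4], [0,4,5], [1,2,3], [1,2,4], [2,3,5], [3,4,5]

Hence C_0 ≅ Z^6, C_1 ≅ Z^12, C_2 ≅ Z^6.

∂_1: C_1 → C_0 maps an edge to its endpoints' difference, ∂[p,q] = q − p. For instance
  ∂[2,4] = [4] − [2].
The resulting 6×12 matrix has rank 5, and its Smith normal form has invariant factors (1,1,1,1,1).

Boundary ∂_2: C_2 → C_1 acts by ∂[p,q,r] = [q,r] − [p,r] + [p,q]. For instance
  ∂[1,2,4] = [2,4] − [1,4] + [1,2],
  ∂[2,3,5] = [3,5] − [2,5] + [2,3].
As a 12×6 matrix over Z this has rank 6, with invariant factors (1,1,1,1,1,1).

Computing H_k = (kernel of ∂_k) / (image of ∂_{k+1}):

  H_0: rank C_0 − rank ∂_1 = 6 − 5 = 1, and the invariant factors of ∂_1 are all 1, so H_0 = Z.
  H_1: rank ker ∂_1 − rank ∂_2 = (12 − 5) − 6 = 1, and the invariant factors of ∂_2 are all 1, so H_1 = Z.
  H_2: rank ker ∂_2 − rank ∂_3 = (6 − 6) − 0 = 0, and there is no ∂_3, so H_2 = 0.

H_0 = Z,  H_1 = Z,  H_2 = 0.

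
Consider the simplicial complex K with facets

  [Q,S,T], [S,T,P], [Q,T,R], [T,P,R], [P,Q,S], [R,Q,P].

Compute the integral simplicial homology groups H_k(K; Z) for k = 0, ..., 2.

Order the vertices as P < Q < R < S < T. Listing each simplex with vertices in this order, K has dimension 2 with simplices:

  0-simplices (5): P, Q, R, S, T
  1-simplices (9): PQ, PR, PS, PT, QR, QS, QT, RT, ST
  2-simplices (6): PQR, PQS, PRT, PST, QRT, QST

giving chain groups C_0 ≅ Z^5, C_1 ≅ Z^9, C_2 ≅ Z^6.

The boundary map ∂_1: C_1 → C_0 maps an edge to its endpoints' difference, ∂[p,q] = q − p.
As a 5×9 matrix over Z this has rank 4, with invariant factors (1,1,1,1).

Boundary ∂_2: C_2 → C_1 acts by ∂[p,q,r] = [q,r] − [p,r] + [p,q]. For instance
  ∂PST = ST − PT + PS,
  ∂QRT = RT − QT + QR.
As a 9×6 matrix over Z this has rank 5, with invariant factors (1,1,1,1,1).

Reading off H_k = ker ∂_k / im ∂_{k+1}:

  H_0: rank C_0 − rank ∂_1 = 5 − 4 = 1, and the invariant factors of ∂_1 are all 1, so H_0 = Z.
  H_1: rank ker ∂_1 − rank ∂_2 = (9 − 4) − 5 = 0, and the invariant factors of ∂_2 are all 1, so H_1 = 0.
  H_2: rank ker ∂_2 − rank ∂_3 = (6 − 5) − 0 = 1, and there is no ∂_3, so H_2 = Z.

As a check, the Euler characteristic is 5 − 9 + 6 = 2, which agrees with 1 − 0 + 1 = 2.
(K is a triangulation of the 2-sphere S^2.)

H_0 ≅ Z,  H_1 = 0,  H_2 ≅ Z.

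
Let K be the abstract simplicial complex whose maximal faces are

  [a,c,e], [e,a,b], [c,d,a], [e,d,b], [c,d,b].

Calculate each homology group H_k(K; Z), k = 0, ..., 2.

K has 5 vertices, 10 edges, 5 triangles.
rank ∂_0 = 0, rank ∂_1 = 4 ⇒ b_0 = 5 − 0 − 4 = 1; all invariant factors of ∂_1 are 1 so no torsion. So H_0 = Z.
rank ∂_1 = 4, rank ∂_2 = 5 ⇒ b_1 = 10 − 4 − 5 = 1; all invariant factors of ∂_2 are 1 so no torsion. So H_1 = Z.
rank ∂_2 = 5, rank ∂_3 = 0 ⇒ b_2 = 5 − 5 − 0 = 0. So H_2 = 0.

H_0 = Z,  H_1 = Z,  H_2 = 0.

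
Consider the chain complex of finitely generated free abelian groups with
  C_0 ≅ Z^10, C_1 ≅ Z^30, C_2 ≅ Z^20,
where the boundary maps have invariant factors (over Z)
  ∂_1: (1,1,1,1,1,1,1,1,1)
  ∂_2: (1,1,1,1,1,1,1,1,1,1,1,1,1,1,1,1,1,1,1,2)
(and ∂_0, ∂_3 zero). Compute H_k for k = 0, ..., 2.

H_0 = Z,  H_1 = Z ⊕ Z/2,  H_2 = 0.

H_0: b_0 = 10 − 0 − 9 = 1; torsion from ∂_1 factors > 1: none. So H_0 = Z.
H_1: b_1 = 30 − 9 − 20 = 1; torsion from ∂_2 factors > 1: [2]. So H_1 = Z ⊕ Z/2.
H_2: b_2 = 20 − 20 − 0 = 0; torsion from ∂_3 factors > 1: none. So H_2 = 0.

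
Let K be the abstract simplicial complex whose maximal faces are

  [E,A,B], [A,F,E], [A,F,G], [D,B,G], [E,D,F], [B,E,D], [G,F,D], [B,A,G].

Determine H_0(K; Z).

H_0 = Z.

Order the vertices as A < B < D < E < F < G. Listing each simplex with vertices in this order, K has dimension 2 with simplices:

  0-simplices (6): A, B, D, E, F, G
  1-simplices (12): AB, AE, AF, AG, BD, BE, BG, DE, DF, DG, EF, FG
  2-simplices (8): ABE, ABG, AEF, AFG, BDE, BDG, DEF, DFG

Hence C_0 ≅ Z^6, C_1 ≅ Z^12, C_2 ≅ Z^8.

∂_1: C_1 → C_0 sends each edge [p,q] (with p < q) to q − p. For instance
  ∂BE = E − B.
The 6×12 boundary matrix has rank 5 and Smith normal form diag(1,1,1,1,1).

The boundary map ∂_2: C_2 → C_1 maps a triangle to the signed sum of its edges. For instance
  ∂DFG = FG − DG + DF,
  ∂AFG = FG − AG + AF.
As a 12×8 matrix over Z this has rank 7, with invariant factors (1,1,1,1,1,1,1).

Now H_k = ker ∂_k / im ∂_{k+1}, so:

  H_0: rank C_0 − rank ∂_1 = 6 − 5 = 1, and the invariant factors of ∂_1 are all 1, so H_0 ≅ Z.

(K is a triangulation of the 2-sphere S^2.)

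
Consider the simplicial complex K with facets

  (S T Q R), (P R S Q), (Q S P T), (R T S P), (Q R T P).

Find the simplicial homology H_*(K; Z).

K has 5 vertices, 10 edges, 10 triangles, 5 3-simplices.
rank ∂_0 = 0, rank ∂_1 = 4 ⇒ b_0 = 5 − 0 − 4 = 1; all invariant factors of ∂_1 are 1 so no torsion. So H_0 ≅ Z.
rank ∂_1 = 4, rank ∂_2 = 6 ⇒ b_1 = 10 − 4 − 6 = 0; all invariant factors of ∂_2 are 1 so no torsion. So H_1 ≅ 0.
rank ∂_2 = 6, rank ∂_3 = 4 ⇒ b_2 = 10 − 6 − 4 = 0; all invariant factors of ∂_3 are 1 so no torsion. So H_2 ≅ 0.
rank ∂_3 = 4, rank ∂_4 = 0 ⇒ b_3 = 5 − 4 − 0 = 1. So H_3 ≅ Z.

H_0 ≅ Z,  H_1 = 0,  H_2 = 0,  H_3 ≅ Z.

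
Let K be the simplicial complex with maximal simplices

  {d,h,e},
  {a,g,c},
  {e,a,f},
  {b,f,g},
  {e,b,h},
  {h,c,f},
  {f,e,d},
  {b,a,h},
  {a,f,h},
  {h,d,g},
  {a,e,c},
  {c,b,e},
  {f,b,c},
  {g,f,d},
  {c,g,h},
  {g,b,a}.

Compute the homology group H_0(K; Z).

H_0 ≅ Z.

We work with the vertex ordering a < b < c < d < e < f < g < h. The simplices of K, each written with vertices in increasing order, are:

  0-simplices (8): a, b, c, d, e, f, g, h
  1-simplices (24): ab, ac, ae, af, ag, ah, bc, be, bf, bg, bh, ce, cf, cg, ch, de, df, dg, dh, ef, eh, fg, fh, gh
  2-simplices (16): abg, abh, ace, acg, aef, afh, bce, bcf, beh, bfg, cfh, cgh, def, deh, dfg, dgh

so the chain groups are C_0 ≅ Z^8, C_1 ≅ Z^24, C_2 ≅ Z^16.

The boundary map ∂_1: C_1 → C_0 is given by ∂[p,q] = [q] − [p]. For instance
  ∂ag = g − a.
As a 8×24 matrix over Z this has rank 7, with invariant factors (1,1,1,1,1,1,1).

∂_2: C_2 → C_1 sends each 2-simplex [p,q,r] to [q,r] − [p,r] + [p,q]. For instance
  ∂dgh = gh − dh + dg,
  ∂ace = ce − ae + ac.
As a 24×16 matrix over Z this has rank 15, with invariant factors (1,1,1,1,1,1,1,1,1,1,1,1,1,1,1).

Now H_k = ker ∂_k / im ∂_{k+1}, so:

  H_0: rank C_0 − rank ∂_1 = 8 − 7 = 1, and the invariant factors of ∂_1 are all 1, so H_0 ≅ Z.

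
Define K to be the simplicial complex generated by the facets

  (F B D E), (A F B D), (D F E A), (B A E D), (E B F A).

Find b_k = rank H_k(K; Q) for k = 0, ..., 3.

K has 5 vertices, 10 edges, 10 triangles, 5 3-simplices.
rank ∂_0 = 0, rank ∂_1 = 4 ⇒ b_0 = 5 − 0 − 4 = 1; all invariant factors of ∂_1 are 1 so no torsion. So H_0 ≅ Z.
rank ∂_1 = 4, rank ∂_2 = 6 ⇒ b_1 = 10 − 4 − 6 = 0; all invariant factors of ∂_2 are 1 so no torsion. So H_1 ≅ 0.
rank ∂_2 = 6, rank ∂_3 = 4 ⇒ b_2 = 10 − 6 − 4 = 0; all invariant factors of ∂_3 are 1 so no torsion. So H_2 ≅ 0.
rank ∂_3 = 4, rank ∂_4 = 0 ⇒ b_3 = 5 − 4 − 0 = 1. So H_3 ≅ Z.

b_0 = 1, b_1 = 0, b_2 = 0, b_3 = 1.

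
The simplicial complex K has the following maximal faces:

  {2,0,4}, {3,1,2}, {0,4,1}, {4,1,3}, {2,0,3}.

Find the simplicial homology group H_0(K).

H_0 ≅ Z.

Order the vertices as 0 < 1 < 2 < 3 < 4. Listing each simplex with vertices in this order, K has dimension 2 with simplices:

  0-simplices (5): [0], [1], [2], [3], [4]
  1-simplices (10): [0,1], [0,2], [0,3], [0,4], [1,2], [1,3], [1,4], [2,3], [2,4], [3,4]
  2-simplices (5): [0,1,4], [0,2,3], [0,2,4], [1,2,3], [1,3,4]

giving chain groups C_0 ≅ Z^5, C_1 ≅ Z^10, C_2 ≅ Z^5.

Boundary ∂_1: C_1 → C_0 maps an edge to its endpoints' difference, ∂[p,q] = q − p. For instance
  ∂[1,2] = [2] − [1].
The 5×10 boundary matrix has rank 4 and Smith normal form diag(1,1,1,1).

Boundary ∂_2: C_2 → C_1 maps a triangle to the signed sum of its edges. For instance
  ∂[0,2,3] = [2,3] − [0,3] + [0,2],
  ∂[1,2,3] = [2,3] − [1,3] + [1,2].
As a 10×5 matrix over Z this has rank 5, with invariant factors (1,1,1,1,1).

From H_k ≅ ker(∂_k) / im(∂_{k+1}) we obtain:

  H_0: rank C_0 − rank ∂_1 = 5 − 4 = 1, and the invariant factors of ∂_1 are all 1, so H_0 ≅ Z.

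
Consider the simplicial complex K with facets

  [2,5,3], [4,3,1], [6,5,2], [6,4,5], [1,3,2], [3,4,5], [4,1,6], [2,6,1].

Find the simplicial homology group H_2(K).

H_2 = Z.

K has 6 vertices, 12 edges, 8 triangles.
rank ∂_2 = 7, rank ∂_3 = 0 ⇒ b_2 = 8 − 7 − 0 = 1. So H_2 = Z.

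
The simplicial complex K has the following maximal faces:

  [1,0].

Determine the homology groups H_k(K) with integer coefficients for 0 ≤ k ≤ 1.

H_0 = Z,  H_1 = 0.

K has 2 vertices, 1 edge.
rank ∂_0 = 0, rank ∂_1 = 1 ⇒ b_0 = 2 − 0 − 1 = 1; all invariant factors of ∂_1 are 1 so no torsion. So H_0 ≅ Z.
rank ∂_1 = 1, rank ∂_2 = 0 ⇒ b_1 = 1 − 1 − 0 = 0. So H_1 ≅ 0.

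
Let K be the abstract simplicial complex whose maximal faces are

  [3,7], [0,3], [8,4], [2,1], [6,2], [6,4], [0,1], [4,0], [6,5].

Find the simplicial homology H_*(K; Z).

Order the vertices as 0 < 1 < 2 < 3 < 4 < 5 < 6 < 7 < 8. Listing each simplex with vertices in this order, K has dimension 1 with simplices:

  0-simplices (9): [0], [1], [2], [3], [4], [5], [6], [7], [8]
  1-simplices (9): [0,1], [0,3], [0,4], [1,2], [2,6], [3,7], [4,6], [4,8], [5,6]

Hence C_0 ≅ Z^9, C_1 ≅ Z^9.

∂_1: C_1 → C_0 sends each edge [p,q] (with p < q) to q − p. For instance
  ∂[0,1] = [1] − [0].
The resulting 9×9 matrix has rank 8, and its Smith normal form has invariant factors (1,1,1,1,1,1,1,1).

From H_k ≅ ker(∂_k) / im(∂_{k+1}) we obtain:

  H_0: rank C_0 − rank ∂_1 = 9 − 8 = 1, and the invariant factors of ∂_1 are all 1, so H_0 = Z.
  H_1: rank ker ∂_1 − rank ∂_2 = (9 − 8) − 0 = 1, and there is no ∂_2, so H_1 = Z.

H_0 = Z,  H_1 = Z.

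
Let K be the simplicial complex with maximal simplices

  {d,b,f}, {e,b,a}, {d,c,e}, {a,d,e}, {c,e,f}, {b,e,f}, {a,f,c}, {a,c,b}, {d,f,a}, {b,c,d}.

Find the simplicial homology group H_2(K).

We work with the vertex ordering a < b < c < d < e < f. The simplices of K, each written with vertices in increasing order, are:

  0-simplices (6): a, b, c, d, e, f
  1-simplices (15): ab, ac, ad, ae, af, bc, bd, be, bf, cd, ce, cf, de, df, ef
  2-simplices (10): abc, abe, acf, ade, adf, bcd, bdf, bef, cde, cef

giving chain groups C_0 ≅ Z^6, C_1 ≅ Z^15, C_2 ≅ Z^10.

∂_1: C_1 → C_0 is given by ∂[p,q] = [q] − [p]. For instance
  ∂ce = e − c.
This gives a 6×15 integer matrix of rank 5; reducing to Smith normal form yields diagonal entries (1,1,1,1,1).

The boundary map ∂_2: C_2 → C_1 acts by ∂[p,q,r] = [q,r] − [p,r] + [p,q]. For instance
  ∂bef = ef − bf + be,
  ∂ade = de − ae + ad.
This gives a 15×10 integer matrix of rank 10; reducing to Smith normal form yields diagonal entries (1,1,1,1,1,1,1,1,1,2).

Now H_k = ker ∂_k / im ∂_{k+1}, so:

  H_2: rank ker ∂_2 − rank ∂_3 = (10 − 10) − 0 = 0, and there is no ∂_3, so H_2 ≅ 0.

(K is a triangulation of the real projective plane RP^2.)

H_2 = 0.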